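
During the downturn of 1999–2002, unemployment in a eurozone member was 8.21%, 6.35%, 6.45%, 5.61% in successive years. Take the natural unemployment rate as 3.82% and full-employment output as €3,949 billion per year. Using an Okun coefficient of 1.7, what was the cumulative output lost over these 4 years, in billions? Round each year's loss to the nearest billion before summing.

€762 billion

Year 1999: gap = -1.7 × (8.21 - 3.82) = -7.463%, loss ≈ 3949 × 7.463/100 ≈ 295.
Year 2000: gap = -1.7 × (6.35 - 3.82) = -4.301%, loss ≈ 3949 × 4.301/100 ≈ 170.
Year 2001: gap = -1.7 × (6.45 - 3.82) = -4.471%, loss ≈ 3949 × 4.471/100 ≈ 177.
Year 2002: gap = -1.7 × (5.61 - 3.82) = -3.043%, loss ≈ 3949 × 3.043/100 ≈ 120.
Total lost output = 295 + 170 + 177 + 120 = 762 billion.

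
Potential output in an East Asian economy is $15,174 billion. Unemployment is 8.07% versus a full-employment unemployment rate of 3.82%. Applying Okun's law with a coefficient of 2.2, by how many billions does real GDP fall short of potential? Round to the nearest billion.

$1,419 billion

Output gap = -2.2 × (8.07 - 3.82) = -2.2 × 4.25 = -9.35%.
Actual GDP ≈ 15174 × 0.9065 ≈ 13755 billion, so the shortfall is 15174 - 13755 = 1419 billion.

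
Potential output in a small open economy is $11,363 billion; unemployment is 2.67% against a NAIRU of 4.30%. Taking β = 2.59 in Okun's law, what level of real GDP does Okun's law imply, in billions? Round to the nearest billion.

Unemployment gap = 2.67 - 4.3 = -1.63 points, so the output gap is -2.59 × (-1.63) = 4.2217%.
Actual GDP = 11363 × (1 + 4.2217/100) = 11363 × 1.042217 ≈ 11843 billion.

$11,843 billion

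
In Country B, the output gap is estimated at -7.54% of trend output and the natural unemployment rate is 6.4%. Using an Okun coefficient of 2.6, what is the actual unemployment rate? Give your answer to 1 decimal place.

9.3%

From Okun's law, u - u* = -(output gap)/β = -(-7.54)/2.6 = 2.9 points.
So u = 6.4 + 2.9 = 9.3%.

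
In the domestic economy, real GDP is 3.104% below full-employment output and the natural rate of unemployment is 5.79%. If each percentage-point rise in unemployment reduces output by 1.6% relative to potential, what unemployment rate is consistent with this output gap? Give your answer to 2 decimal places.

7.73%

From Okun's law, u - u* = -(output gap)/β = -(-3.104)/1.6 = 1.94 points.
So u = 5.79 + 1.94 = 7.73%.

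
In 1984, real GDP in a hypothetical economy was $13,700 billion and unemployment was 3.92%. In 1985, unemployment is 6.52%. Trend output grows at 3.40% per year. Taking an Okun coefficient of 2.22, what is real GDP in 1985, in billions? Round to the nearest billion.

$13,375 billion

Δu = 6.52 - 3.92 = 2.6 points.
Okun's law (growth form): g_Y = g_Y* - β × Δu = 3.40 - 2.22 × (2.60) = 3.4 - 5.772 = -2.372%.
Real GDP in the next year = 13700 × (1 - 2.372/100) = 13700 × 0.97628 ≈ 13375 billion.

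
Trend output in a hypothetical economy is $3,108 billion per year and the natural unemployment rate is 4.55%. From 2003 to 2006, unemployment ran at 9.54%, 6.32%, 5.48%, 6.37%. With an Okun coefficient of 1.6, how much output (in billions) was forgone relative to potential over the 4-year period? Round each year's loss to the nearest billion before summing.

$473 billion

Year 2003: gap = -1.6 × (9.54 - 4.55) = -7.984%, loss ≈ 3108 × 7.984/100 ≈ 248.
Year 2004: gap = -1.6 × (6.32 - 4.55) = -2.832%, loss ≈ 3108 × 2.832/100 ≈ 88.
Year 2005: gap = -1.6 × (5.48 - 4.55) = -1.488%, loss ≈ 3108 × 1.488/100 ≈ 46.
Year 2006: gap = -1.6 × (6.37 - 4.55) = -2.912%, loss ≈ 3108 × 2.912/100 ≈ 91.
Total lost output = 248 + 88 + 46 + 91 = 473 billion.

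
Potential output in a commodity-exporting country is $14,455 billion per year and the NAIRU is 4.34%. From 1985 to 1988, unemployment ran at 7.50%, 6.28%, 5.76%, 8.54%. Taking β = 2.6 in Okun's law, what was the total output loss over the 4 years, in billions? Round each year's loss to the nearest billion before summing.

Year 1985: gap = -2.6 × (7.5 - 4.34) = -8.216%, loss ≈ 14455 × 8.216/100 ≈ 1188.
Year 1986: gap = -2.6 × (6.28 - 4.34) = -5.044%, loss ≈ 14455 × 5.044/100 ≈ 729.
Year 1987: gap = -2.6 × (5.76 - 4.34) = -3.692%, loss ≈ 14455 × 3.692/100 ≈ 534.
Year 1988: gap = -2.6 × (8.54 - 4.34) = -10.92%, loss ≈ 14455 × 10.92/100 ≈ 1578.
Total lost output = 1188 + 729 + 534 + 1578 = 4029 billion.

$4,029 billion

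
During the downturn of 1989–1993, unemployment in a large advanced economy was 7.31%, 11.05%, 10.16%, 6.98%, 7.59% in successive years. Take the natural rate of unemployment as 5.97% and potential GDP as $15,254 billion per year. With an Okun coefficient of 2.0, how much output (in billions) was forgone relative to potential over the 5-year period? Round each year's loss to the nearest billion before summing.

Year 1989: gap = -2.0 × (7.31 - 5.97) = -2.68%, loss ≈ 15254 × 2.68/100 ≈ 409.
Year 1990: gap = -2.0 × (11.05 - 5.97) = -10.16%, loss ≈ 15254 × 10.16/100 ≈ 1550.
Year 1991: gap = -2.0 × (10.16 - 5.97) = -8.38%, loss ≈ 15254 × 8.38/100 ≈ 1278.
Year 1992: gap = -2.0 × (6.98 - 5.97) = -2.02%, loss ≈ 15254 × 2.02/100 ≈ 308.
Year 1993: gap = -2.0 × (7.59 - 5.97) = -3.24%, loss ≈ 15254 × 3.24/100 ≈ 494.
Total lost output = 409 + 1550 + 1278 + 308 + 494 = 4039 billion.

$4,039 billion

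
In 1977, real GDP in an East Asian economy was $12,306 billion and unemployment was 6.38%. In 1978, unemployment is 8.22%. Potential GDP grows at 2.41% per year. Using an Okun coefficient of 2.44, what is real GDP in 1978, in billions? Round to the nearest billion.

$12,050 billion

Δu = 8.22 - 6.38 = 1.84 points.
Okun's law (growth form): g_Y = g_Y* - β × Δu = 2.41 - 2.44 × (1.84) = 2.41 - 4.4896 = -2.0796%.
Real GDP in the next year = 12306 × (1 - 2.0796/100) = 12306 × 0.979204 ≈ 12050 billion.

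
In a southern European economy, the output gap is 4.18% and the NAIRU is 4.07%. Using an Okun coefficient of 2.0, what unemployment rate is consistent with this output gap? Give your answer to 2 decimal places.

1.98%

From Okun's law, u - u* = -(output gap)/β = -(4.18)/2.0 = -2.09 points.
So u = 4.07 - 2.09 = 1.98%.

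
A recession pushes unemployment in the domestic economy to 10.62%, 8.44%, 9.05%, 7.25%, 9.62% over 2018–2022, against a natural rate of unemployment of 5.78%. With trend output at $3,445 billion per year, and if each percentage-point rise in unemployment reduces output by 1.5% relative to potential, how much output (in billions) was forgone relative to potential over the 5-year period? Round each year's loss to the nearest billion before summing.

Year 2018: gap = -1.5 × (10.62 - 5.78) = -7.26%, loss ≈ 3445 × 7.26/100 ≈ 250.
Year 2019: gap = -1.5 × (8.44 - 5.78) = -3.99%, loss ≈ 3445 × 3.99/100 ≈ 137.
Year 2020: gap = -1.5 × (9.05 - 5.78) = -4.905%, loss ≈ 3445 × 4.905/100 ≈ 169.
Year 2021: gap = -1.5 × (7.25 - 5.78) = -2.205%, loss ≈ 3445 × 2.205/100 ≈ 76.
Year 2022: gap = -1.5 × (9.62 - 5.78) = -5.76%, loss ≈ 3445 × 5.76/100 ≈ 198.
Total lost output = 250 + 137 + 169 + 76 + 198 = 830 billion.

$830 billion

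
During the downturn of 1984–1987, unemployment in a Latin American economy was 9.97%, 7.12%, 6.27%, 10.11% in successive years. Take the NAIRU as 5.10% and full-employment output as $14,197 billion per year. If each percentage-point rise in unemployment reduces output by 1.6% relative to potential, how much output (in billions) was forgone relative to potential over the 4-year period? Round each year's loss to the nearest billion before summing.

$2,969 billion

Year 1984: gap = -1.6 × (9.97 - 5.1) = -7.792%, loss ≈ 14197 × 7.792/100 ≈ 1106.
Year 1985: gap = -1.6 × (7.12 - 5.1) = -3.232%, loss ≈ 14197 × 3.232/100 ≈ 459.
Year 1986: gap = -1.6 × (6.27 - 5.1) = -1.872%, loss ≈ 14197 × 1.872/100 ≈ 266.
Year 1987: gap = -1.6 × (10.11 - 5.1) = -8.016%, loss ≈ 14197 × 8.016/100 ≈ 1138.
Total lost output = 1106 + 459 + 266 + 1138 = 2969 billion.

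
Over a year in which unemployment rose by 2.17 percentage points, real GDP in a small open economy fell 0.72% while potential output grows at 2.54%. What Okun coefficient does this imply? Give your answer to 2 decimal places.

Growth form: g_Y = g_Y* - β × Δu, so β = (g_Y* - g_Y)/Δu.
β = (2.54 + 0.72)/2.17 = 3.26/2.17 = 1.50.

β ≈ 1.50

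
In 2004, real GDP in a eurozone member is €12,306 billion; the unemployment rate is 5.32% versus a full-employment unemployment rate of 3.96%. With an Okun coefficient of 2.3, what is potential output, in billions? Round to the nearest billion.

Unemployment gap = 5.32 - 3.96 = 1.36 points, so output gap = -2.3 × 1.36 = -3.128%.
Since Y = Y* × (1 + gap/100), Y* = 12306/0.96872 ≈ 12703 billion.

€12,703 billion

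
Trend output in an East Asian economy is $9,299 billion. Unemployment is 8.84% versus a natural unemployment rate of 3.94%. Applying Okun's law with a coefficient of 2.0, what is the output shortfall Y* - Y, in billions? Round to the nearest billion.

Output gap = -2.0 × (8.84 - 3.94) = -2 × 4.9 = -9.8%.
Actual GDP ≈ 9299 × 0.902 ≈ 8388 billion, so the shortfall is 9299 - 8388 = 911 billion.

$911 billion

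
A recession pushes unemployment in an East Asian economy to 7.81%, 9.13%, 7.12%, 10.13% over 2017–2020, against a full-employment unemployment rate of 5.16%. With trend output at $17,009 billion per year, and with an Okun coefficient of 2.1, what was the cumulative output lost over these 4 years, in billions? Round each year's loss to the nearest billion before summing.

$4,840 billion

Year 2017: gap = -2.1 × (7.81 - 5.16) = -5.565%, loss ≈ 17009 × 5.565/100 ≈ 947.
Year 2018: gap = -2.1 × (9.13 - 5.16) = -8.337%, loss ≈ 17009 × 8.337/100 ≈ 1418.
Year 2019: gap = -2.1 × (7.12 - 5.16) = -4.116%, loss ≈ 17009 × 4.116/100 ≈ 700.
Year 2020: gap = -2.1 × (10.13 - 5.16) = -10.437%, loss ≈ 17009 × 10.437/100 ≈ 1775.
Total lost output = 947 + 1418 + 700 + 1775 = 4840 billion.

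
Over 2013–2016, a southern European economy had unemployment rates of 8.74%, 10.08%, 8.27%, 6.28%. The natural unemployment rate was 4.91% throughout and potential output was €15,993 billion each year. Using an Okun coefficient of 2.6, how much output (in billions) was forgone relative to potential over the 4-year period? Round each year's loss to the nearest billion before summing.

Year 2013: gap = -2.6 × (8.74 - 4.91) = -9.958%, loss ≈ 15993 × 9.958/100 ≈ 1593.
Year 2014: gap = -2.6 × (10.08 - 4.91) = -13.442%, loss ≈ 15993 × 13.442/100 ≈ 2150.
Year 2015: gap = -2.6 × (8.27 - 4.91) = -8.736%, loss ≈ 15993 × 8.736/100 ≈ 1397.
Year 2016: gap = -2.6 × (6.28 - 4.91) = -3.562%, loss ≈ 15993 × 3.562/100 ≈ 570.
Total lost output = 1593 + 2150 + 1397 + 570 = 5710 billion.

€5,710 billion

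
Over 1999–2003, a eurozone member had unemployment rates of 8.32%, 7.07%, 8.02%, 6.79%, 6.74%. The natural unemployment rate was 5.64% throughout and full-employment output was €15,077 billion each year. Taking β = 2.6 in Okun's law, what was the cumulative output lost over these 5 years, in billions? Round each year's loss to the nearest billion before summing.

€3,427 billion

Year 1999: gap = -2.6 × (8.32 - 5.64) = -6.968%, loss ≈ 15077 × 6.968/100 ≈ 1051.
Year 2000: gap = -2.6 × (7.07 - 5.64) = -3.718%, loss ≈ 15077 × 3.718/100 ≈ 561.
Year 2001: gap = -2.6 × (8.02 - 5.64) = -6.188%, loss ≈ 15077 × 6.188/100 ≈ 933.
Year 2002: gap = -2.6 × (6.79 - 5.64) = -2.99%, loss ≈ 15077 × 2.99/100 ≈ 451.
Year 2003: gap = -2.6 × (6.74 - 5.64) = -2.86%, loss ≈ 15077 × 2.86/100 ≈ 431.
Total lost output = 1051 + 561 + 933 + 451 + 431 = 3427 billion.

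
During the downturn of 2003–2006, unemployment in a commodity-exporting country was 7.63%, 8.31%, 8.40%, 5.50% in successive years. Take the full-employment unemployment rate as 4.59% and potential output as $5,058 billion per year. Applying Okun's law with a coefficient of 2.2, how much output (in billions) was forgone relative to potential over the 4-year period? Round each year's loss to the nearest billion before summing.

Year 2003: gap = -2.2 × (7.63 - 4.59) = -6.688%, loss ≈ 5058 × 6.688/100 ≈ 338.
Year 2004: gap = -2.2 × (8.31 - 4.59) = -8.184%, loss ≈ 5058 × 8.184/100 ≈ 414.
Year 2005: gap = -2.2 × (8.4 - 4.59) = -8.382%, loss ≈ 5058 × 8.382/100 ≈ 424.
Year 2006: gap = -2.2 × (5.5 - 4.59) = -2.002%, loss ≈ 5058 × 2.002/100 ≈ 101.
Total lost output = 338 + 414 + 424 + 101 = 1277 billion.

$1,277 billion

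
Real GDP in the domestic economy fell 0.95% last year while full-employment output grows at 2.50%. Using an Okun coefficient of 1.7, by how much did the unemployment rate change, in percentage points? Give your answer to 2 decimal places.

Growth-rate Okun's law: g_Y = g_Y* - β × Δu, so Δu = (g_Y* - g_Y)/β.
Δu = (2.5 + 0.95)/1.7 = 3.45/1.7 = 2.03 percentage points.

2.03 percentage points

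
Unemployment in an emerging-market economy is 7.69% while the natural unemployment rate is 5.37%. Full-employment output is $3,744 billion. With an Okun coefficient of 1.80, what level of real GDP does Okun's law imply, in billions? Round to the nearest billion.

Unemployment gap = 7.69 - 5.37 = 2.32 points, so the output gap is -1.8 × 2.32 = -4.176%.
Actual GDP = 3744 × (1 - 4.176/100) = 3744 × 0.95824 ≈ 3588 billion.

$3,588 billion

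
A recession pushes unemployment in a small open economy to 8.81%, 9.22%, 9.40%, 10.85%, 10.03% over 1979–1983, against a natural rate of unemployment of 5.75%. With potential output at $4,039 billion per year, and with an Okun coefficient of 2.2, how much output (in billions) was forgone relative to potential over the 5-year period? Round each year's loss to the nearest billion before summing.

Year 1979: gap = -2.2 × (8.81 - 5.75) = -6.732%, loss ≈ 4039 × 6.732/100 ≈ 272.
Year 1980: gap = -2.2 × (9.22 - 5.75) = -7.634%, loss ≈ 4039 × 7.634/100 ≈ 308.
Year 1981: gap = -2.2 × (9.4 - 5.75) = -8.03%, loss ≈ 4039 × 8.03/100 ≈ 324.
Year 1982: gap = -2.2 × (10.85 - 5.75) = -11.22%, loss ≈ 4039 × 11.22/100 ≈ 453.
Year 1983: gap = -2.2 × (10.03 - 5.75) = -9.416%, loss ≈ 4039 × 9.416/100 ≈ 380.
Total lost output = 272 + 308 + 324 + 453 + 380 = 1737 billion.

$1,737 billion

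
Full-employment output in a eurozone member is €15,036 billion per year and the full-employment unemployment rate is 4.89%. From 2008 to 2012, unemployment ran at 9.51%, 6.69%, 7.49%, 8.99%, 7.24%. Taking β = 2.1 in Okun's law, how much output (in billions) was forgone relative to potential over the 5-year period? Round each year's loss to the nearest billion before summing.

Year 2008: gap = -2.1 × (9.51 - 4.89) = -9.702%, loss ≈ 15036 × 9.702/100 ≈ 1459.
Year 2009: gap = -2.1 × (6.69 - 4.89) = -3.78%, loss ≈ 15036 × 3.78/100 ≈ 568.
Year 2010: gap = -2.1 × (7.49 - 4.89) = -5.46%, loss ≈ 15036 × 5.46/100 ≈ 821.
Year 2011: gap = -2.1 × (8.99 - 4.89) = -8.61%, loss ≈ 15036 × 8.61/100 ≈ 1295.
Year 2012: gap = -2.1 × (7.24 - 4.89) = -4.935%, loss ≈ 15036 × 4.935/100 ≈ 742.
Total lost output = 1459 + 568 + 821 + 1295 + 742 = 4885 billion.

€4,885 billion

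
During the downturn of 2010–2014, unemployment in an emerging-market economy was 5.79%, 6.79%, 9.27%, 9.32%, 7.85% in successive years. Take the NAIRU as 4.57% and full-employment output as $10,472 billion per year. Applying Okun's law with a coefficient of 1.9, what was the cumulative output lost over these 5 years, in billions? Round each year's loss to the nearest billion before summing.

$3,218 billion

Year 2010: gap = -1.9 × (5.79 - 4.57) = -2.318%, loss ≈ 10472 × 2.318/100 ≈ 243.
Year 2011: gap = -1.9 × (6.79 - 4.57) = -4.218%, loss ≈ 10472 × 4.218/100 ≈ 442.
Year 2012: gap = -1.9 × (9.27 - 4.57) = -8.93%, loss ≈ 10472 × 8.93/100 ≈ 935.
Year 2013: gap = -1.9 × (9.32 - 4.57) = -9.025%, loss ≈ 10472 × 9.025/100 ≈ 945.
Year 2014: gap = -1.9 × (7.85 - 4.57) = -6.232%, loss ≈ 10472 × 6.232/100 ≈ 653.
Total lost output = 243 + 442 + 935 + 945 + 653 = 3218 billion.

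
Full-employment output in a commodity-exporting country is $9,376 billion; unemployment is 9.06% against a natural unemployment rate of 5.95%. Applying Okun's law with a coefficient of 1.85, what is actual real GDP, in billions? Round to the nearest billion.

Unemployment gap = 9.06 - 5.95 = 3.11 points, so the output gap is -1.85 × 3.11 = -5.7535%.
Actual GDP = 9376 × (1 - 5.7535/100) = 9376 × 0.942465 ≈ 8837 billion.

$8,837 billion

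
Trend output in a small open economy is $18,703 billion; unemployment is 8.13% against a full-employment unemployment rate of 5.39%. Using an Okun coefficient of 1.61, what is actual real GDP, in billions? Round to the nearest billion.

Unemployment gap = 8.13 - 5.39 = 2.74 points, so the output gap is -1.61 × 2.74 = -4.4114%.
Actual GDP = 18703 × (1 - 4.4114/100) = 18703 × 0.955886 ≈ 17878 billion.

$17,878 billion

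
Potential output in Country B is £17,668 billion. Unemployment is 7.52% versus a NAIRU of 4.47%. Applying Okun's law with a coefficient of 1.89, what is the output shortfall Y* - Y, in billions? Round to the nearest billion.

Output gap = -1.89 × (7.52 - 4.47) = -1.89 × 3.05 = -5.7645%.
Actual GDP ≈ 17668 × 0.942355 ≈ 16650 billion, so the shortfall is 17668 - 16650 = 1018 billion.

£1,018 billion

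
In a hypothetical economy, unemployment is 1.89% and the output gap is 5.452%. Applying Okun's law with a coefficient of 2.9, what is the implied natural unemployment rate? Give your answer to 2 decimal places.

From Okun's law, u - u* = -(output gap)/β = -(5.452)/2.9 = -1.88 points.
So u* = 1.89 + 1.88 = 3.77%.

3.77%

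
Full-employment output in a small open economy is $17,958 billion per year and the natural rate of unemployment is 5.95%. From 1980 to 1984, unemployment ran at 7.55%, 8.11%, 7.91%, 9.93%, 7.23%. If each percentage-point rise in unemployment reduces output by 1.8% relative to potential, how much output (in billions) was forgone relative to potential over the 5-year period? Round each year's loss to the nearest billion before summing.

Year 1980: gap = -1.8 × (7.55 - 5.95) = -2.88%, loss ≈ 17958 × 2.88/100 ≈ 517.
Year 1981: gap = -1.8 × (8.11 - 5.95) = -3.888%, loss ≈ 17958 × 3.888/100 ≈ 698.
Year 1982: gap = -1.8 × (7.91 - 5.95) = -3.528%, loss ≈ 17958 × 3.528/100 ≈ 634.
Year 1983: gap = -1.8 × (9.93 - 5.95) = -7.164%, loss ≈ 17958 × 7.164/100 ≈ 1287.
Year 1984: gap = -1.8 × (7.23 - 5.95) = -2.304%, loss ≈ 17958 × 2.304/100 ≈ 414.
Total lost output = 517 + 698 + 634 + 1287 + 414 = 3550 billion.

$3,550 billion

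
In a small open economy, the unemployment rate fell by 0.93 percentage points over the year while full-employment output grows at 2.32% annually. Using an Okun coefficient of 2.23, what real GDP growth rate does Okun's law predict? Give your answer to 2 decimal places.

4.39%

Growth-rate Okun's law: g_Y = g_Y* - β × Δu.
g_Y = 2.32 - 2.23 × (-0.93) = 2.32 + 2.0739 = 4.3939%, i.e. 4.39% to 2 d.p.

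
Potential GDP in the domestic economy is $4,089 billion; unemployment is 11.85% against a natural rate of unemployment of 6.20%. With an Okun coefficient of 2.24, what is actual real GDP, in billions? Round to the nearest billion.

Unemployment gap = 11.85 - 6.2 = 5.65 points, so the output gap is -2.24 × 5.65 = -12.656%.
Actual GDP = 4089 × (1 - 12.656/100) = 4089 × 0.87344 ≈ 3571 billion.

$3,571 billion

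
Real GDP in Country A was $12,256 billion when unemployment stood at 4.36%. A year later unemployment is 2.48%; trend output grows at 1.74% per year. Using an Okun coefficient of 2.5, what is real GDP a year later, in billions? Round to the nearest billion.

Δu = 2.48 - 4.36 = -1.88 points.
Okun's law (growth form): g_Y = g_Y* - β × Δu = 1.74 - 2.5 × (-1.88) = 1.74 + 4.7 = 6.44%.
Real GDP in the next year = 12256 × (1 + 6.44/100) = 12256 × 1.0644 ≈ 13045 billion.

$13,045 billion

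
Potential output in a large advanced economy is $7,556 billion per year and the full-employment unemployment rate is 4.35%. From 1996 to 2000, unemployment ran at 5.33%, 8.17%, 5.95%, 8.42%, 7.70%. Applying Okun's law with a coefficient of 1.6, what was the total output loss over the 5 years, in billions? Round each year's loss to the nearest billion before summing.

$1,670 billion

Year 1996: gap = -1.6 × (5.33 - 4.35) = -1.568%, loss ≈ 7556 × 1.568/100 ≈ 118.
Year 1997: gap = -1.6 × (8.17 - 4.35) = -6.112%, loss ≈ 7556 × 6.112/100 ≈ 462.
Year 1998: gap = -1.6 × (5.95 - 4.35) = -2.56%, loss ≈ 7556 × 2.56/100 ≈ 193.
Year 1999: gap = -1.6 × (8.42 - 4.35) = -6.512%, loss ≈ 7556 × 6.512/100 ≈ 492.
Year 2000: gap = -1.6 × (7.7 - 4.35) = -5.36%, loss ≈ 7556 × 5.36/100 ≈ 405.
Total lost output = 118 + 462 + 193 + 492 + 405 = 1670 billion.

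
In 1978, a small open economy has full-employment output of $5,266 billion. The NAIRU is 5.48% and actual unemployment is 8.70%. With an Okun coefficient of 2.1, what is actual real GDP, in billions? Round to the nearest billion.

$4,910 billion

Unemployment gap = 8.7 - 5.48 = 3.22 points, so the output gap is -2.1 × 3.22 = -6.762%.
Actual GDP = 5266 × (1 - 6.762/100) = 5266 × 0.93238 ≈ 4910 billion.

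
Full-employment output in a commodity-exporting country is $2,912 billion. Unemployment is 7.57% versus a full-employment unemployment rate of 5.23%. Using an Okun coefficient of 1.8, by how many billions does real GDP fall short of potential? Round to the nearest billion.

Output gap = -1.8 × (7.57 - 5.23) = -1.8 × 2.34 = -4.212%.
Actual GDP ≈ 2912 × 0.95788 ≈ 2789 billion, so the shortfall is 2912 - 2789 = 123 billion.

$123 billion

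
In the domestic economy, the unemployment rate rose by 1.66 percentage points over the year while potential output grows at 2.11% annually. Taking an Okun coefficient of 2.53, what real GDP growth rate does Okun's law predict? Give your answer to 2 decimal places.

-2.09%

Growth-rate Okun's law: g_Y = g_Y* - β × Δu.
g_Y = 2.11 - 2.53 × (1.66) = 2.11 - 4.1998 = -2.0898%, i.e. -2.09% to 2 d.p.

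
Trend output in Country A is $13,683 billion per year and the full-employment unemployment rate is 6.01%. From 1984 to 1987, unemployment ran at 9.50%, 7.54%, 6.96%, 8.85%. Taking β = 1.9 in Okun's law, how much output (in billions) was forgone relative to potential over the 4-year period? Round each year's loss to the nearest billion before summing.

$2,290 billion

Year 1984: gap = -1.9 × (9.5 - 6.01) = -6.631%, loss ≈ 13683 × 6.631/100 ≈ 907.
Year 1985: gap = -1.9 × (7.54 - 6.01) = -2.907%, loss ≈ 13683 × 2.907/100 ≈ 398.
Year 1986: gap = -1.9 × (6.96 - 6.01) = -1.805%, loss ≈ 13683 × 1.805/100 ≈ 247.
Year 1987: gap = -1.9 × (8.85 - 6.01) = -5.396%, loss ≈ 13683 × 5.396/100 ≈ 738.
Total lost output = 907 + 398 + 247 + 738 = 2290 billion.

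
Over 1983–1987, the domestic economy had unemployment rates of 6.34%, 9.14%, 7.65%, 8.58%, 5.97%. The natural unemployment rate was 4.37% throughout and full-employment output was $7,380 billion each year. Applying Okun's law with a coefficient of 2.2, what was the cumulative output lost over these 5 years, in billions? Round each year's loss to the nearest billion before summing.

Year 1983: gap = -2.2 × (6.34 - 4.37) = -4.334%, loss ≈ 7380 × 4.334/100 ≈ 320.
Year 1984: gap = -2.2 × (9.14 - 4.37) = -10.494%, loss ≈ 7380 × 10.494/100 ≈ 774.
Year 1985: gap = -2.2 × (7.65 - 4.37) = -7.216%, loss ≈ 7380 × 7.216/100 ≈ 533.
Year 1986: gap = -2.2 × (8.58 - 4.37) = -9.262%, loss ≈ 7380 × 9.262/100 ≈ 684.
Year 1987: gap = -2.2 × (5.97 - 4.37) = -3.52%, loss ≈ 7380 × 3.52/100 ≈ 260.
Total lost output = 320 + 774 + 533 + 684 + 260 = 2571 billion.

$2,571 billion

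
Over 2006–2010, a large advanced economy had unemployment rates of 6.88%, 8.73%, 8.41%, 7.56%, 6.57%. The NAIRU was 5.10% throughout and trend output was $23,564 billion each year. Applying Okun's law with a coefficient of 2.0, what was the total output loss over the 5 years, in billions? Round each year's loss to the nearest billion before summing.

$5,962 billion

Year 2006: gap = -2.0 × (6.88 - 5.1) = -3.56%, loss ≈ 23564 × 3.56/100 ≈ 839.
Year 2007: gap = -2.0 × (8.73 - 5.1) = -7.26%, loss ≈ 23564 × 7.26/100 ≈ 1711.
Year 2008: gap = -2.0 × (8.41 - 5.1) = -6.62%, loss ≈ 23564 × 6.62/100 ≈ 1560.
Year 2009: gap = -2.0 × (7.56 - 5.1) = -4.92%, loss ≈ 23564 × 4.92/100 ≈ 1159.
Year 2010: gap = -2.0 × (6.57 - 5.1) = -2.94%, loss ≈ 23564 × 2.94/100 ≈ 693.
Total lost output = 839 + 1711 + 1560 + 1159 + 693 = 5962 billion.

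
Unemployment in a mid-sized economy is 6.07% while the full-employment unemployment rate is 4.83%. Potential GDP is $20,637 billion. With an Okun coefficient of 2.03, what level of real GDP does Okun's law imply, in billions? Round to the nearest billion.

Unemployment gap = 6.07 - 4.83 = 1.24 points, so the output gap is -2.03 × 1.24 = -2.5172%.
Actual GDP = 20637 × (1 - 2.5172/100) = 20637 × 0.974828 ≈ 20118 billion.

$20,118 billion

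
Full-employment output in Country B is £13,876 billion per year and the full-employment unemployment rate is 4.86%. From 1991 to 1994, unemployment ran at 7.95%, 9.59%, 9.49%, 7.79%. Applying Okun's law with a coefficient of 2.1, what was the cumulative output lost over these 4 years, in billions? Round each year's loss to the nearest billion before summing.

£4,481 billion

Year 1991: gap = -2.1 × (7.95 - 4.86) = -6.489%, loss ≈ 13876 × 6.489/100 ≈ 900.
Year 1992: gap = -2.1 × (9.59 - 4.86) = -9.933%, loss ≈ 13876 × 9.933/100 ≈ 1378.
Year 1993: gap = -2.1 × (9.49 - 4.86) = -9.723%, loss ≈ 13876 × 9.723/100 ≈ 1349.
Year 1994: gap = -2.1 × (7.79 - 4.86) = -6.153%, loss ≈ 13876 × 6.153/100 ≈ 854.
Total lost output = 900 + 1378 + 1349 + 854 = 4481 billion.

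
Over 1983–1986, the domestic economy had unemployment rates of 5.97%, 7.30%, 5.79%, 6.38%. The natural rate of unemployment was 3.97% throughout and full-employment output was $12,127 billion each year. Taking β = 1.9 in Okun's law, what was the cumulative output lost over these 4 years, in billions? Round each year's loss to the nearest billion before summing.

Year 1983: gap = -1.9 × (5.97 - 3.97) = -3.8%, loss ≈ 12127 × 3.8/100 ≈ 461.
Year 1984: gap = -1.9 × (7.3 - 3.97) = -6.327%, loss ≈ 12127 × 6.327/100 ≈ 767.
Year 1985: gap = -1.9 × (5.79 - 3.97) = -3.458%, loss ≈ 12127 × 3.458/100 ≈ 419.
Year 1986: gap = -1.9 × (6.38 - 3.97) = -4.579%, loss ≈ 12127 × 4.579/100 ≈ 555.
Total lost output = 461 + 767 + 419 + 555 = 2202 billion.

$2,202 billion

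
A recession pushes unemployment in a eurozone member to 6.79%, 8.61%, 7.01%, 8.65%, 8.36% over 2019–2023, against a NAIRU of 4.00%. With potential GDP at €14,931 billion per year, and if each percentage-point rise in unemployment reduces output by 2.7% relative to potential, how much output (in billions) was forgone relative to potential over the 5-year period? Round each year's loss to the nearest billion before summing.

Year 2019: gap = -2.7 × (6.79 - 4) = -7.533%, loss ≈ 14931 × 7.533/100 ≈ 1125.
Year 2020: gap = -2.7 × (8.61 - 4) = -12.447%, loss ≈ 14931 × 12.447/100 ≈ 1858.
Year 2021: gap = -2.7 × (7.01 - 4) = -8.127%, loss ≈ 14931 × 8.127/100 ≈ 1213.
Year 2022: gap = -2.7 × (8.65 - 4) = -12.555%, loss ≈ 14931 × 12.555/100 ≈ 1875.
Year 2023: gap = -2.7 × (8.36 - 4) = -11.772%, loss ≈ 14931 × 11.772/100 ≈ 1758.
Total lost output = 1125 + 1858 + 1213 + 1875 + 1758 = 7829 billion.

€7,829 billion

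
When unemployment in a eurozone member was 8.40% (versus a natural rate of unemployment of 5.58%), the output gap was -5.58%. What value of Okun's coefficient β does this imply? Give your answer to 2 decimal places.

β ≈ 1.98

Okun's law: output gap = -β × (u - u*).
-5.58 = -β × (8.4 - 5.58) = -β × 2.82, so β = 5.58/2.82 = 1.98.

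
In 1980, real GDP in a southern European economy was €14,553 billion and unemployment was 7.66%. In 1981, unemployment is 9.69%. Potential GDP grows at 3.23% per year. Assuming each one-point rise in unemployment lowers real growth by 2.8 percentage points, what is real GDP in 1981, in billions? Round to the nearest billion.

€14,196 billion

Δu = 9.69 - 7.66 = 2.03 points.
Okun's law (growth form): g_Y = g_Y* - β × Δu = 3.23 - 2.8 × (2.03) = 3.23 - 5.684 = -2.454%.
Real GDP in the next year = 14553 × (1 - 2.454/100) = 14553 × 0.97546 ≈ 14196 billion.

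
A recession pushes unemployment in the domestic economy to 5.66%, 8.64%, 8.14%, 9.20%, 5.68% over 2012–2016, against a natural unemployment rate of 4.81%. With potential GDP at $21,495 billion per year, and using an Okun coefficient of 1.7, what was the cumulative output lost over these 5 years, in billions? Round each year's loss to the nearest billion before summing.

$4,850 billion

Year 2012: gap = -1.7 × (5.66 - 4.81) = -1.445%, loss ≈ 21495 × 1.445/100 ≈ 311.
Year 2013: gap = -1.7 × (8.64 - 4.81) = -6.511%, loss ≈ 21495 × 6.511/100 ≈ 1400.
Year 2014: gap = -1.7 × (8.14 - 4.81) = -5.661%, loss ≈ 21495 × 5.661/100 ≈ 1217.
Year 2015: gap = -1.7 × (9.2 - 4.81) = -7.463%, loss ≈ 21495 × 7.463/100 ≈ 1604.
Year 2016: gap = -1.7 × (5.68 - 4.81) = -1.479%, loss ≈ 21495 × 1.479/100 ≈ 318.
Total lost output = 311 + 1400 + 1217 + 1604 + 318 = 4850 billion.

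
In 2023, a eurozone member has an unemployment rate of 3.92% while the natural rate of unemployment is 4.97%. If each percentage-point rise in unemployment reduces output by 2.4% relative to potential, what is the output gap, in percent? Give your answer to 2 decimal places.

The unemployment gap is 3.92 - 4.97 = -1.05 percentage points.
Okun's law gives an output gap of -2.4 × (-1.05) = 2.52%, i.e. 2.52% above potential.

2.52%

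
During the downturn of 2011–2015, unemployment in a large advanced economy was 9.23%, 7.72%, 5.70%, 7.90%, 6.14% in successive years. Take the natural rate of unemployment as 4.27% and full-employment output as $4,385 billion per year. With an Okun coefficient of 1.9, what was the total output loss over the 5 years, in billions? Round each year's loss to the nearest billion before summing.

$1,277 billion

Year 2011: gap = -1.9 × (9.23 - 4.27) = -9.424%, loss ≈ 4385 × 9.424/100 ≈ 413.
Year 2012: gap = -1.9 × (7.72 - 4.27) = -6.555%, loss ≈ 4385 × 6.555/100 ≈ 287.
Year 2013: gap = -1.9 × (5.7 - 4.27) = -2.717%, loss ≈ 4385 × 2.717/100 ≈ 119.
Year 2014: gap = -1.9 × (7.9 - 4.27) = -6.897%, loss ≈ 4385 × 6.897/100 ≈ 302.
Year 2015: gap = -1.9 × (6.14 - 4.27) = -3.553%, loss ≈ 4385 × 3.553/100 ≈ 156.
Total lost output = 413 + 287 + 119 + 302 + 156 = 1277 billion.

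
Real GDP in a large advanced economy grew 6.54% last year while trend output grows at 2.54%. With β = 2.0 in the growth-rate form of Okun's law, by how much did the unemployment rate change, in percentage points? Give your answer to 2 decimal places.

-2.00 percentage points

Growth-rate Okun's law: g_Y = g_Y* - β × Δu, so Δu = (g_Y* - g_Y)/β.
Δu = (2.54 - 6.54)/2.0 = -4/2.0 = -2.00 percentage points.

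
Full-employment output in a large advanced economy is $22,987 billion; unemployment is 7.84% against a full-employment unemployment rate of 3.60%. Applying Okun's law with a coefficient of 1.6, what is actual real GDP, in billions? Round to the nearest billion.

$21,428 billion

Unemployment gap = 7.84 - 3.6 = 4.24 points, so the output gap is -1.6 × 4.24 = -6.784%.
Actual GDP = 22987 × (1 - 6.784/100) = 22987 × 0.93216 ≈ 21428 billion.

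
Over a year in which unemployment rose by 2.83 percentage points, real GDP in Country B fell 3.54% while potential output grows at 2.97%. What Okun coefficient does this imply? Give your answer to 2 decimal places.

Growth form: g_Y = g_Y* - β × Δu, so β = (g_Y* - g_Y)/Δu.
β = (2.97 + 3.54)/2.83 = 6.51/2.83 = 2.30.

β ≈ 2.30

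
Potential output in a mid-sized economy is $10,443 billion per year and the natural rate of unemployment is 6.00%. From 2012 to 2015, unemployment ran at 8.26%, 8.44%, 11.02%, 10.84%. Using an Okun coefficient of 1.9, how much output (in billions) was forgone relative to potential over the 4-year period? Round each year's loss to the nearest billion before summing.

$2,888 billion

Year 2012: gap = -1.9 × (8.26 - 6) = -4.294%, loss ≈ 10443 × 4.294/100 ≈ 448.
Year 2013: gap = -1.9 × (8.44 - 6) = -4.636%, loss ≈ 10443 × 4.636/100 ≈ 484.
Year 2014: gap = -1.9 × (11.02 - 6) = -9.538%, loss ≈ 10443 × 9.538/100 ≈ 996.
Year 2015: gap = -1.9 × (10.84 - 6) = -9.196%, loss ≈ 10443 × 9.196/100 ≈ 960.
Total lost output = 448 + 484 + 996 + 960 = 2888 billion.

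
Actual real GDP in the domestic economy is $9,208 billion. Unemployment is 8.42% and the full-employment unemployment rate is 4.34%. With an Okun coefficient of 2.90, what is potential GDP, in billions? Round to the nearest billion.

$10,444 billion

Unemployment gap = 8.42 - 4.34 = 4.08 points, so output gap = -2.9 × 4.08 = -11.832%.
Since Y = Y* × (1 + gap/100), Y* = 9208/0.88168 ≈ 10444 billion.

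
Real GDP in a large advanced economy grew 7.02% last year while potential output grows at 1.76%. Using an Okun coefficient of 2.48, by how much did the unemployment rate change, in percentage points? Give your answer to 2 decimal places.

Growth-rate Okun's law: g_Y = g_Y* - β × Δu, so Δu = (g_Y* - g_Y)/β.
Δu = (1.76 - 7.02)/2.48 = -5.26/2.48 = -2.12 percentage points.

-2.12 percentage points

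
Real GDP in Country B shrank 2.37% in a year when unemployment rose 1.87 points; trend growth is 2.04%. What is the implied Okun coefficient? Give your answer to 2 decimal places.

Growth form: g_Y = g_Y* - β × Δu, so β = (g_Y* - g_Y)/Δu.
β = (2.04 + 2.37)/1.87 = 4.41/1.87 = 2.36.

β ≈ 2.36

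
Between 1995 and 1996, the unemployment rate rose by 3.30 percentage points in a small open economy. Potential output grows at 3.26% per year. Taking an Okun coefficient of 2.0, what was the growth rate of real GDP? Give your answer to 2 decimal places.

-3.34%

Growth-rate Okun's law: g_Y = g_Y* - β × Δu.
g_Y = 3.26 - 2.0 × (3.30) = 3.26 - 6.6 = -3.34%, i.e. -3.34% to 2 d.p.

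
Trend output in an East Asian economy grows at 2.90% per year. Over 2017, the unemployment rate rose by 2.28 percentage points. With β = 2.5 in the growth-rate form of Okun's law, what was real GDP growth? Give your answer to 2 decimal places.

Growth-rate Okun's law: g_Y = g_Y* - β × Δu.
g_Y = 2.90 - 2.5 × (2.28) = 2.9 - 5.7 = -2.8%, i.e. -2.80% to 2 d.p.

-2.80%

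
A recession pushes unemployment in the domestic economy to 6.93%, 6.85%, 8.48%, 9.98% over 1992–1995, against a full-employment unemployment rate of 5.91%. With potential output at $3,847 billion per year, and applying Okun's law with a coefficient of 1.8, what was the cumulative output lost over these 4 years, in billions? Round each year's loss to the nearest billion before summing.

Year 1992: gap = -1.8 × (6.93 - 5.91) = -1.836%, loss ≈ 3847 × 1.836/100 ≈ 71.
Year 1993: gap = -1.8 × (6.85 - 5.91) = -1.692%, loss ≈ 3847 × 1.692/100 ≈ 65.
Year 1994: gap = -1.8 × (8.48 - 5.91) = -4.626%, loss ≈ 3847 × 4.626/100 ≈ 178.
Year 1995: gap = -1.8 × (9.98 - 5.91) = -7.326%, loss ≈ 3847 × 7.326/100 ≈ 282.
Total lost output = 71 + 65 + 178 + 282 = 596 billion.

$596 billion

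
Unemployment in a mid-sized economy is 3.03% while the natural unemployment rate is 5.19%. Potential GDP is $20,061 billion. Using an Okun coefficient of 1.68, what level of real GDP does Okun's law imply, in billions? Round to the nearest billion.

$20,789 billion

Unemployment gap = 3.03 - 5.19 = -2.16 points, so the output gap is -1.68 × (-2.16) = 3.6288%.
Actual GDP = 20061 × (1 + 3.6288/100) = 20061 × 1.036288 ≈ 20789 billion.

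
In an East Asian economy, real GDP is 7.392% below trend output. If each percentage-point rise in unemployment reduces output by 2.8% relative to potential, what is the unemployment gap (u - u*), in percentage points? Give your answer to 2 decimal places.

2.64 percentage points

Okun's law: output gap = -β × (u - u*), so u - u* = -(output gap)/β.
u - u* = -(-7.392)/2.8 = 2.64 percentage points.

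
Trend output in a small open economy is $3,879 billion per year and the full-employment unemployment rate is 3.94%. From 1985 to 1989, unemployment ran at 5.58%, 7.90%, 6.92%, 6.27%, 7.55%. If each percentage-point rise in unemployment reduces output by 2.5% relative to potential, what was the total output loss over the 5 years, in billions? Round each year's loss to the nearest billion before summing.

$1,408 billion

Year 1985: gap = -2.5 × (5.58 - 3.94) = -4.1%, loss ≈ 3879 × 4.1/100 ≈ 159.
Year 1986: gap = -2.5 × (7.9 - 3.94) = -9.9%, loss ≈ 3879 × 9.9/100 ≈ 384.
Year 1987: gap = -2.5 × (6.92 - 3.94) = -7.45%, loss ≈ 3879 × 7.45/100 ≈ 289.
Year 1988: gap = -2.5 × (6.27 - 3.94) = -5.825%, loss ≈ 3879 × 5.825/100 ≈ 226.
Year 1989: gap = -2.5 × (7.55 - 3.94) = -9.025%, loss ≈ 3879 × 9.025/100 ≈ 350.
Total lost output = 159 + 384 + 289 + 226 + 350 = 1408 billion.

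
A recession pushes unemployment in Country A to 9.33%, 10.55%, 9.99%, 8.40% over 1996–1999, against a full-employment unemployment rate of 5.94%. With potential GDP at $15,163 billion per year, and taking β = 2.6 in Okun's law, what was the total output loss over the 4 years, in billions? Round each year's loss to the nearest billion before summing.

$5,720 billion

Year 1996: gap = -2.6 × (9.33 - 5.94) = -8.814%, loss ≈ 15163 × 8.814/100 ≈ 1336.
Year 1997: gap = -2.6 × (10.55 - 5.94) = -11.986%, loss ≈ 15163 × 11.986/100 ≈ 1817.
Year 1998: gap = -2.6 × (9.99 - 5.94) = -10.53%, loss ≈ 15163 × 10.53/100 ≈ 1597.
Year 1999: gap = -2.6 × (8.4 - 5.94) = -6.396%, loss ≈ 15163 × 6.396/100 ≈ 970.
Total lost output = 1336 + 1817 + 1597 + 970 = 5720 billion.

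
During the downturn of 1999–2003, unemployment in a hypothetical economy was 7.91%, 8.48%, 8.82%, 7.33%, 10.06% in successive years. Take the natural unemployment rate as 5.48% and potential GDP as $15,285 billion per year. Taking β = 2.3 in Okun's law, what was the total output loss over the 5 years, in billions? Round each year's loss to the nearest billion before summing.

Year 1999: gap = -2.3 × (7.91 - 5.48) = -5.589%, loss ≈ 15285 × 5.589/100 ≈ 854.
Year 2000: gap = -2.3 × (8.48 - 5.48) = -6.9%, loss ≈ 15285 × 6.9/100 ≈ 1055.
Year 2001: gap = -2.3 × (8.82 - 5.48) = -7.682%, loss ≈ 15285 × 7.682/100 ≈ 1174.
Year 2002: gap = -2.3 × (7.33 - 5.48) = -4.255%, loss ≈ 15285 × 4.255/100 ≈ 650.
Year 2003: gap = -2.3 × (10.06 - 5.48) = -10.534%, loss ≈ 15285 × 10.534/100 ≈ 1610.
Total lost output = 854 + 1055 + 1174 + 650 + 1610 = 5343 billion.

$5,343 billion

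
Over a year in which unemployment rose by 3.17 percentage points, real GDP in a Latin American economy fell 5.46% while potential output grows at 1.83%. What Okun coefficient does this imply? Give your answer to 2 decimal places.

β ≈ 2.30

Growth form: g_Y = g_Y* - β × Δu, so β = (g_Y* - g_Y)/Δu.
β = (1.83 + 5.46)/3.17 = 7.29/3.17 = 2.30.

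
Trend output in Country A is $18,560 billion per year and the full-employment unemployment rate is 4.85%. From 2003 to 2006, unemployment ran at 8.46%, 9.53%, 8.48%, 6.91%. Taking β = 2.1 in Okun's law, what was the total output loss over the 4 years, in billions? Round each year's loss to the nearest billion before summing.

$5,449 billion

Year 2003: gap = -2.1 × (8.46 - 4.85) = -7.581%, loss ≈ 18560 × 7.581/100 ≈ 1407.
Year 2004: gap = -2.1 × (9.53 - 4.85) = -9.828%, loss ≈ 18560 × 9.828/100 ≈ 1824.
Year 2005: gap = -2.1 × (8.48 - 4.85) = -7.623%, loss ≈ 18560 × 7.623/100 ≈ 1415.
Year 2006: gap = -2.1 × (6.91 - 4.85) = -4.326%, loss ≈ 18560 × 4.326/100 ≈ 803.
Total lost output = 1407 + 1824 + 1415 + 803 = 5449 billion.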